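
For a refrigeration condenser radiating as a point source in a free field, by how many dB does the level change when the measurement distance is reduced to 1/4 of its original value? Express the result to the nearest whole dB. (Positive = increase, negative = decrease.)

With spherical spreading the level changes by −20·log₁₀(r₂/r₁).
ΔL = −20·log₁₀(0.25) = +12.04 dB.

+12 dB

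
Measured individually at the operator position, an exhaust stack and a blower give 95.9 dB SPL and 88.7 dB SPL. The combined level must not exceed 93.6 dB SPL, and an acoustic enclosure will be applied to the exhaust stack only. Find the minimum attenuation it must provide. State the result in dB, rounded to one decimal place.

4.0 dB

Everything except the exhaust stack sums to 10^(88.7/10) = 7.413e+08 in linear terms, 88.70 dB SPL.
To meet 93.6 dB SPL overall, the treated exhaust stack may contribute at most 10^(93.6/10) − 7.413e+08 = 1.550e+09, i.e. 91.90 dB SPL.
So the exhaust stack must be reduced from 95.9 to 91.90 dB SPL: IL = 4.00 dB.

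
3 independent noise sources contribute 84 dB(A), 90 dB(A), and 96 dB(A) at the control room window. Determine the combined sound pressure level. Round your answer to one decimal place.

Incoherent sources combine by intensity addition: L_total = 10·log₁₀(Σ 10^(L_i/10)).
Σ 10^(L/10) = 10^(84/10) + 10^(90/10) + 10^(96/10) = 5.232e+09.
L_total = 10·log₁₀(5.232e+09) = 97.19 dB(A).

97.2 dB(A)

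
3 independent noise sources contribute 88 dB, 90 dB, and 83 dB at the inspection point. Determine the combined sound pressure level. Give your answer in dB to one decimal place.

Incoherent sources combine by intensity addition: L_total = 10·log₁₀(Σ 10^(L_i/10)).
Σ 10^(L/10) = 10^(88/10) + 10^(90/10) + 10^(83/10) = 1.830e+09.
L_total = 10·log₁₀(1.830e+09) = 92.63 dB.

92.6 dB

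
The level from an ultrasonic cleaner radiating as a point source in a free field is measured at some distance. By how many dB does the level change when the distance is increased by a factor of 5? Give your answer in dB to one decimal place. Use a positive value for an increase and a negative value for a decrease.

With spherical spreading the level changes by −20·log₁₀(r₂/r₁).
ΔL = −20·log₁₀(5) = -13.98 dB.

-14.0 dB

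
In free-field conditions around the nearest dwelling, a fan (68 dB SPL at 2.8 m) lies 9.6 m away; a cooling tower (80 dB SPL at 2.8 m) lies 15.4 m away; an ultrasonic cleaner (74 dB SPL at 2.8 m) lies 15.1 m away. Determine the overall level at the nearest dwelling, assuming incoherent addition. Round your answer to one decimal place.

Apply inverse-square spreading to bring every level to the receiver, then sum 10^(L/10).
fan: 68 − 20·log₁₀(9.6/2.8) = 68 − 10.70 = 57.30 dB SPL.
cooling tower: 80 − 20·log₁₀(15.4/2.8) = 80 − 14.81 = 65.19 dB SPL.
ultrasonic cleaner: 74 − 20·log₁₀(15.1/2.8) = 74 − 14.64 = 59.36 dB SPL.
Σ 10^(L/10) = 4.706e+06 → L_total = 10·log₁₀(4.706e+06) = 66.73 dB SPL.

66.7 dB SPL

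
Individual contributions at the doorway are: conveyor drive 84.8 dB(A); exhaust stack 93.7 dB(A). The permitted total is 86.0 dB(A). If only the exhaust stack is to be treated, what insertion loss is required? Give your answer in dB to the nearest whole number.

The untreated sources together contribute 10^(84.8/10) = 3.020e+08, i.e. 84.80 dB(A).
To meet 86.0 dB(A) overall, the treated exhaust stack may contribute at most 10^(86.0/10) − 3.020e+08 = 9.611e+07, i.e. 79.83 dB(A).
So the exhaust stack must be reduced from 93.7 to 79.83 dB(A): IL = 13.87 dB.

14 dB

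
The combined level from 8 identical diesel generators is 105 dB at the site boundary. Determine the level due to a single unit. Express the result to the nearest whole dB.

96 dB

8 equal contributions raise the level by 10·log₁₀ 8 = 9.031 dB, so each unit alone gives 105 − 9.031.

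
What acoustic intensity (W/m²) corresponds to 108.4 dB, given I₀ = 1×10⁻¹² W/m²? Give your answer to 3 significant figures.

L = 10·log₁₀(I/I₀) ⇒ I = I₀·10^(L/10) = 10⁻¹² × 10^10.84.

0.0692 W/m²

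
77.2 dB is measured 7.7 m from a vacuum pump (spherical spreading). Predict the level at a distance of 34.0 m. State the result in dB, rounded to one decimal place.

For a point source, L₂ = L₁ − 20·log₁₀(r₂/r₁).
L₂ = 77.2 − 20·log₁₀(34.0/7.7) = 77.2 − 12.900 = 64.30 dB.

64.3 dB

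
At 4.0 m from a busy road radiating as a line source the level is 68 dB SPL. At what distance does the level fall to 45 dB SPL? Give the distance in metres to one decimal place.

For a line source L₁ − L₂ = 10·log₁₀(r₂/r₁), so r₂ = r₁·10^((L₁−L₂)/10).
r₂ = 4.0·10^((68−45)/10) = 4.0·10^(23.0/10) = 798.10 m.

798.1 m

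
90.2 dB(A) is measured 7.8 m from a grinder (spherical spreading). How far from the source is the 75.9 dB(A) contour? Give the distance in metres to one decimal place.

40.5 m

The 14.3 dB drop corresponds to a distance ratio of 10^(14.3/20) for a point source.
r₂ = 7.8·10^((90.2−75.9)/20) = 7.8·10^(14.3/20) = 40.47 m.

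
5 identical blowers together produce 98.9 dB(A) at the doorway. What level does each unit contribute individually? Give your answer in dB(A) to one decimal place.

91.9 dB(A)

For N identical incoherent sources L_total = L₁ + 10·log₁₀ N, so L₁ = 98.9 − 10·log₁₀(5) = 98.9 − 6.990.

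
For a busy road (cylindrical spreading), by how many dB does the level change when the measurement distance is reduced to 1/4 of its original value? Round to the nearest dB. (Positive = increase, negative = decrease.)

Line-source spreading: ΔL = −10·log₁₀(r₂/r₁).
ΔL = −10·log₁₀(0.25) = +6.02 dB.

+6 dB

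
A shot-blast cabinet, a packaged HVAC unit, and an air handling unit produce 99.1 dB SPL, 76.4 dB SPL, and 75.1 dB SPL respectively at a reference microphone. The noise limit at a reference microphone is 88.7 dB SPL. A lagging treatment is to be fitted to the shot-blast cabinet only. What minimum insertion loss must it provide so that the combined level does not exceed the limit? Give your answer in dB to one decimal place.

The untreated sources together contribute 10^(76.4/10) + 10^(75.1/10) = 7.601e+07, i.e. 78.81 dB SPL.
The limit corresponds to 10^(88.7/10) = 7.413e+08; subtracting the fixed part leaves 6.653e+08 for the shot-blast cabinet, i.e. 88.23 dB SPL.
So the shot-blast cabinet must be reduced from 99.1 to 88.23 dB SPL: IL = 10.87 dB.

10.9 dB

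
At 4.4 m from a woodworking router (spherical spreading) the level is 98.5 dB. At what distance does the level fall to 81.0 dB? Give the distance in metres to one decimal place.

The 17.5 dB drop corresponds to a distance ratio of 10^(17.5/20) for a point source.
r₂ = 4.4·10^((98.5−81.0)/20) = 4.4·10^(17.5/20) = 33.00 m.

33.0 m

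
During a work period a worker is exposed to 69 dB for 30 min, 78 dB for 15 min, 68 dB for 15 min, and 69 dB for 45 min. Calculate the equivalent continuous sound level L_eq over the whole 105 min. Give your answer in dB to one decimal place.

71.9 dB

Weight each interval's intensity by its duration and average over T = 105 min:
Σ tᵢ·10^(Lᵢ/10) = 30·10^(69/10) + 15·10^(78/10) + 15·10^(68/10) + 45·10^(69/10) = 1.637e+09.
L_eq = 10·log₁₀(1.637e+09/105) = 71.93 dB.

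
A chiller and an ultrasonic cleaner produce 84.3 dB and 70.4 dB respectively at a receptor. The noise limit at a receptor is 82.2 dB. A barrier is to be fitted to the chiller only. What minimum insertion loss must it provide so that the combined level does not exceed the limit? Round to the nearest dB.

2 dB

Everything except the chiller sums to 10^(70.4/10) = 1.096e+07 in linear terms, 70.40 dB.
To meet 82.2 dB overall, the treated chiller may contribute at most 10^(82.2/10) − 1.096e+07 = 1.550e+08, i.e. 81.90 dB.
Required insertion loss = 84.3 − 81.90 = 2.40 dB.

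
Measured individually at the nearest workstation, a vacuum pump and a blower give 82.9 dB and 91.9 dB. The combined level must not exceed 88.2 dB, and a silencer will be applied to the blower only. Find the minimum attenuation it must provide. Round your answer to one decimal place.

The untreated sources together contribute 10^(82.9/10) = 1.950e+08, i.e. 82.90 dB.
To meet 88.2 dB overall, the treated blower may contribute at most 10^(88.2/10) − 1.950e+08 = 4.657e+08, i.e. 86.68 dB.
Required insertion loss = 91.9 − 86.68 = 5.22 dB.

5.2 dB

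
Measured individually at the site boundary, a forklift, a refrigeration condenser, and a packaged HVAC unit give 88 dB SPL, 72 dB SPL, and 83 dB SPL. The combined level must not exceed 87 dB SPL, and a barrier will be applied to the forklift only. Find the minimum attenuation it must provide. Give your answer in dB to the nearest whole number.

3 dB

The untreated sources together contribute 10^(72/10) + 10^(83/10) = 2.154e+08, i.e. 83.33 dB SPL.
The limit corresponds to 10^(87/10) = 5.012e+08; subtracting the fixed part leaves 2.858e+08 for the forklift, i.e. 84.56 dB SPL.
Required insertion loss = 88 − 84.56 = 3.44 dB.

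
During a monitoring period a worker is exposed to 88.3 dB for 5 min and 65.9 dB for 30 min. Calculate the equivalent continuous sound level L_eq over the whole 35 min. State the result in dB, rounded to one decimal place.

The energy average is taken in the linear domain: L_eq = 10·log₁₀[(Σ tᵢ·10^(Lᵢ/10))/T], T = 35 min.
Σ tᵢ·10^(Lᵢ/10) = 5·10^(88.3/10) + 30·10^(65.9/10) = 3.497e+09.
L_eq = 10·log₁₀(3.497e+09/35) = 80.00 dB.

80.0 dB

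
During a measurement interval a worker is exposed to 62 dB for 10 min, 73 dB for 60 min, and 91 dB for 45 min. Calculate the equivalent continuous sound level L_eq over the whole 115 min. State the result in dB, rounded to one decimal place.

The energy average is taken in the linear domain: L_eq = 10·log₁₀[(Σ tᵢ·10^(Lᵢ/10))/T], T = 115 min.
Σ tᵢ·10^(Lᵢ/10) = 10·10^(62/10) + 60·10^(73/10) + 45·10^(91/10) = 5.786e+10.
L_eq = 10·log₁₀(5.786e+10/115) = 87.02 dB.

87.0 dB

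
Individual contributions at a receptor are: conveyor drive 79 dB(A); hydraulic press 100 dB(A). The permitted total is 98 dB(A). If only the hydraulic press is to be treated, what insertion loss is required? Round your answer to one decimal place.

2.1 dB

Everything except the hydraulic press sums to 10^(79/10) = 7.943e+07 in linear terms, 79.00 dB(A).
The limit corresponds to 10^(98/10) = 6.310e+09; subtracting the fixed part leaves 6.230e+09 for the hydraulic press, i.e. 97.94 dB(A).
So the hydraulic press must be reduced from 100 to 97.94 dB(A): IL = 2.06 dB.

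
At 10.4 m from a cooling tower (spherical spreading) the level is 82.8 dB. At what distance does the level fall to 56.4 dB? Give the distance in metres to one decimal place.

217.3 m

Point-source spreading drops the level by 20·log₁₀(r₂/r₁); inverting, r₂/r₁ = 10^(ΔL/20).
r₂ = 10.4·10^((82.8−56.4)/20) = 10.4·10^(26.4/20) = 217.29 m.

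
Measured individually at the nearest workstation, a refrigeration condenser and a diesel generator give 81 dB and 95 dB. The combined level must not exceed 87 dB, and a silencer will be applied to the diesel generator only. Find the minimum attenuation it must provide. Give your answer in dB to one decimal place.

9.3 dB

Fixed contribution from the other source: Σ 10^(L/10) = 10^(81/10) = 1.259e+08 (81.00 dB).
To meet 87 dB overall, the treated diesel generator may contribute at most 10^(87/10) − 1.259e+08 = 3.753e+08, i.e. 85.74 dB.
So the diesel generator must be reduced from 95 to 85.74 dB: IL = 9.26 dB.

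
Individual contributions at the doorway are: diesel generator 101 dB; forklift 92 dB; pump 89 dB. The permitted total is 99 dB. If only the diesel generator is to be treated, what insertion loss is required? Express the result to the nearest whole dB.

Everything except the diesel generator sums to 10^(92/10) + 10^(89/10) = 2.379e+09 in linear terms, 93.76 dB.
To meet 99 dB overall, the treated diesel generator may contribute at most 10^(99/10) − 2.379e+09 = 5.564e+09, i.e. 97.45 dB.
So the diesel generator must be reduced from 101 to 97.45 dB: IL = 3.55 dB.

4 dB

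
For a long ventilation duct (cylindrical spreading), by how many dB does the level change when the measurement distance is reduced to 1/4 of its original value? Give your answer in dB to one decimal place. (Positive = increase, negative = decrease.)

+6.0 dB

Line-source spreading: ΔL = −10·log₁₀(r₂/r₁).
ΔL = −10·log₁₀(0.25) = +6.02 dB.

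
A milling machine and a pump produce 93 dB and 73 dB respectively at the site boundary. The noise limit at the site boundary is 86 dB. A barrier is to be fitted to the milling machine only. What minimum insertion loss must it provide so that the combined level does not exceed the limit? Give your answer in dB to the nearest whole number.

7 dB

The untreated sources together contribute 10^(73/10) = 1.995e+07, i.e. 73.00 dB.
To meet 86 dB overall, the treated milling machine may contribute at most 10^(86/10) − 1.995e+07 = 3.782e+08, i.e. 85.78 dB.
Required insertion loss = 93 − 85.78 = 7.22 dB.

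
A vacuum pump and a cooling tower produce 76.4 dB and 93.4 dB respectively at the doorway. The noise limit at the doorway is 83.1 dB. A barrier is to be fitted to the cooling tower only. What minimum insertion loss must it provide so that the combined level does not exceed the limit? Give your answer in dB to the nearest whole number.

11 dB

The untreated sources together contribute 10^(76.4/10) = 4.365e+07, i.e. 76.40 dB.
The limit corresponds to 10^(83.1/10) = 2.042e+08; subtracting the fixed part leaves 1.605e+08 for the cooling tower, i.e. 82.06 dB.
Required insertion loss = 93.4 − 82.06 = 11.34 dB.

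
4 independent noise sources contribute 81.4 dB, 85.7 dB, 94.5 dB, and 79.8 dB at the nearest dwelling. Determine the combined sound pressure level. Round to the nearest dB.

95 dB

Incoherent sources combine by intensity addition: L_total = 10·log₁₀(Σ 10^(L_i/10)).
Σ 10^(L/10) = 10^(81.4/10) + 10^(85.7/10) + 10^(94.5/10) + 10^(79.8/10) = 3.423e+09.
L_total = 10·log₁₀(3.423e+09) = 95.34 dB.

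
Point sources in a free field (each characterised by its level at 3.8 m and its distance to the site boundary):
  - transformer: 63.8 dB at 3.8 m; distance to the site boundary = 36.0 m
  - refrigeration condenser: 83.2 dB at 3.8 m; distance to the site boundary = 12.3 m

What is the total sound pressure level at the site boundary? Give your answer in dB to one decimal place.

First find each source's level at the receiver (point-source: −20·log₁₀(r/r_ref)), then combine on an intensity basis.
transformer: 63.8 − 20·log₁₀(36.0/3.8) = 63.8 − 19.53 = 44.27 dB.
refrigeration condenser: 83.2 − 20·log₁₀(12.3/3.8) = 83.2 − 10.20 = 73.00 dB.
Σ 10^(L/10) = 1.997e+07 → L_total = 10·log₁₀(1.997e+07) = 73.00 dB.

73.0 dB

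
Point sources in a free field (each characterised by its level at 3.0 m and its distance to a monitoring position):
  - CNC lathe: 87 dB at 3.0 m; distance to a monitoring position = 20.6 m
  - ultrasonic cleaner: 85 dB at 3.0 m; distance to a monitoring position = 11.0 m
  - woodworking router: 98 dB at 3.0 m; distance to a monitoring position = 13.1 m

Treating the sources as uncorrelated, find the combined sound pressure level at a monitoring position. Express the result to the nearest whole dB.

86 dB

First find each source's level at the receiver (point-source: −20·log₁₀(r/r_ref)), then combine on an intensity basis.
CNC lathe: 87 − 20·log₁₀(20.6/3.0) = 87 − 16.73 = 70.27 dB.
ultrasonic cleaner: 85 − 20·log₁₀(11.0/3.0) = 85 − 11.29 = 73.71 dB.
woodworking router: 98 − 20·log₁₀(13.1/3.0) = 98 − 12.80 = 85.20 dB.
Σ 10^(L/10) = 3.651e+08 → L_total = 10·log₁₀(3.651e+08) = 85.62 dB.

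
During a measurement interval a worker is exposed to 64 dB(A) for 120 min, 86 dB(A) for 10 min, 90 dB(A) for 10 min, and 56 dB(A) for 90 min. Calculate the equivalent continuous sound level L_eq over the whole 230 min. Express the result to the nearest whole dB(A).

The energy average is taken in the linear domain: L_eq = 10·log₁₀[(Σ tᵢ·10^(Lᵢ/10))/T], T = 230 min.
Σ tᵢ·10^(Lᵢ/10) = 120·10^(64/10) + 10·10^(86/10) + 10·10^(90/10) + 90·10^(56/10) = 1.432e+10.
L_eq = 10·log₁₀(1.432e+10/230) = 77.94 dB(A).

78 dB(A)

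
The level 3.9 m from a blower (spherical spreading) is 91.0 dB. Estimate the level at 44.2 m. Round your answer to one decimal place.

Point-source attenuation: ΔL = 20·log₁₀(r₂/r₁) = 20·log₁₀(44.2/3.9) = 21.087 dB.
L₂ = 91.0 − 20·log₁₀(44.2/3.9) = 91.0 − 21.087 = 69.91 dB.

69.9 dB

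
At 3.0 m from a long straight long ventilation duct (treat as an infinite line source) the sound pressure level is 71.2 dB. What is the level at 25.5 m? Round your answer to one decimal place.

Cylindrical spreading from a line source gives a 10·log₁₀(r₂/r₁) drop.
L₂ = 71.2 − 10·log₁₀(25.5/3.0) = 71.2 − 9.294 = 61.91 dB.

61.9 dB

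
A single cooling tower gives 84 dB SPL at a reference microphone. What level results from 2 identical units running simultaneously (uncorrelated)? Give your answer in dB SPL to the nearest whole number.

87 dB SPL

With 2 equal, uncorrelated contributions the intensity is 2× that of one unit, giving a rise of 10·log₁₀ 2.
L_total = 84 + 10·log₁₀(2) = 84 + 3.010 = 87.01 dB SPL.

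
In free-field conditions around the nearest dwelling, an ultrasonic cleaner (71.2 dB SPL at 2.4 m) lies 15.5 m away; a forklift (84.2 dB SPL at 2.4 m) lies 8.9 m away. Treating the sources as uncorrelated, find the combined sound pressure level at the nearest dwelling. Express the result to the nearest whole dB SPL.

Propagate each source to the receiver with L = L_ref − 20·log₁₀(r/r_ref), then add intensities.
ultrasonic cleaner: 71.2 − 20·log₁₀(15.5/2.4) = 71.2 − 16.20 = 55.00 dB SPL.
forklift: 84.2 − 20·log₁₀(8.9/2.4) = 84.2 − 11.38 = 72.82 dB SPL.
Σ 10^(L/10) = 1.944e+07 → L_total = 10·log₁₀(1.944e+07) = 72.89 dB SPL.

73 dB SPL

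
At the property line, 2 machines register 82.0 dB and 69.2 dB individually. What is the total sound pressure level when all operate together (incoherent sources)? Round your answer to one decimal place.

For uncorrelated sources the intensities add, so convert each level to linear form, sum, and take 10·log₁₀ of the total.
Σ 10^(L/10) = 10^(82.0/10) + 10^(69.2/10) = 1.668e+08.
L_total = 10·log₁₀(1.668e+08) = 82.22 dB.

82.2 dB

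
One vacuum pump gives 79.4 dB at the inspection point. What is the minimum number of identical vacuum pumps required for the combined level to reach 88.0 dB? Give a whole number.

The shortfall is 88.0 − 79.4 = 8.6 dB, and N units add 10·log₁₀ N, so need 10·log₁₀ N ≥ 8.6.
N ≥ 10^(8.6/10) = 7.244, so N = 8.

8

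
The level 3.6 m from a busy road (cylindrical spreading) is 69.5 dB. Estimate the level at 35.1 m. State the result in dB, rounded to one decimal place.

59.6 dB

For a line source, L₂ = L₁ − 10·log₁₀(r₂/r₁).
L₂ = 69.5 − 10·log₁₀(35.1/3.6) = 69.5 − 9.890 = 59.61 dB.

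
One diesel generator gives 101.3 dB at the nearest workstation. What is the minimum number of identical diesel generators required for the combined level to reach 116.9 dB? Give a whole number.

37

The shortfall is 116.9 − 101.3 = 15.6 dB, and N units add 10·log₁₀ N, so need 10·log₁₀ N ≥ 15.6.
N ≥ 10^(15.6/10) = 36.308, so N = 37.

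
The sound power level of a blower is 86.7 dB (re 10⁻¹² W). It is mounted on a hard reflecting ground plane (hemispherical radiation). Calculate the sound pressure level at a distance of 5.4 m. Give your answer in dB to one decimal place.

L_p = L_w − 10·log₁₀(2π·r²) with r = 5.4 m.
2π·r² = 183.2 m², 10·log₁₀ of that is 22.630 dB.
L_p = 86.7 − 22.630 = 64.07 dB.

64.1 dB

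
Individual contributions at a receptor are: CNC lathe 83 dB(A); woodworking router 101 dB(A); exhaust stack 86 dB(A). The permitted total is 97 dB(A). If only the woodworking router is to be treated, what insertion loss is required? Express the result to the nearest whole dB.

5 dB

The untreated sources together contribute 10^(83/10) + 10^(86/10) = 5.976e+08, i.e. 87.76 dB(A).
The limit corresponds to 10^(97/10) = 5.012e+09; subtracting the fixed part leaves 4.414e+09 for the woodworking router, i.e. 96.45 dB(A).
So the woodworking router must be reduced from 101 to 96.45 dB(A): IL = 4.55 dB.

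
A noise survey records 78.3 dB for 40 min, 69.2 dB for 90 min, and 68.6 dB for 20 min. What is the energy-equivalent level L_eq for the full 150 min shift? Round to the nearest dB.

L_eq = 10·log₁₀[(1/T)·Σ tᵢ·10^(Lᵢ/10)] with T = 150 min.
Σ tᵢ·10^(Lᵢ/10) = 40·10^(78.3/10) + 90·10^(69.2/10) + 20·10^(68.6/10) = 3.598e+09.
L_eq = 10·log₁₀(3.598e+09/150) = 73.80 dB.

74 dB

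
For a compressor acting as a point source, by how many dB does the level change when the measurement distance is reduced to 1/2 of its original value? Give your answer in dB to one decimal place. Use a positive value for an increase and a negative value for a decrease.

+6.0 dB

A point source loses 6 dB per doubling of distance; generally ΔL = −20·log₁₀(r₂/r₁).
ΔL = −20·log₁₀(0.5) = +6.02 dB.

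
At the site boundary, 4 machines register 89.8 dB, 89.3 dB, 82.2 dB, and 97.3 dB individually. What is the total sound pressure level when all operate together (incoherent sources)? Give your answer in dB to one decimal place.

98.7 dB

Incoherent sources combine by intensity addition: L_total = 10·log₁₀(Σ 10^(L_i/10)).
Σ 10^(L/10) = 10^(89.8/10) + 10^(89.3/10) + 10^(82.2/10) + 10^(97.3/10) = 7.342e+09.
L_total = 10·log₁₀(7.342e+09) = 98.66 dB.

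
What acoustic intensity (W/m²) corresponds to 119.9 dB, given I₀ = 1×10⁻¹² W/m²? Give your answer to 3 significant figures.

I = I₀·10^(L/10) = 10⁻¹² × 10^(119.9/10) = 10^(-0.010).

0.977 W/m²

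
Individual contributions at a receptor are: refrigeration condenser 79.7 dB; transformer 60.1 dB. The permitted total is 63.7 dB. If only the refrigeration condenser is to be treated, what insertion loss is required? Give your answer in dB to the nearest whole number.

18 dB

Everything except the refrigeration condenser sums to 10^(60.1/10) = 1.023e+06 in linear terms, 60.10 dB.
The limit corresponds to 10^(63.7/10) = 2.344e+06; subtracting the fixed part leaves 1.321e+06 for the refrigeration condenser, i.e. 61.21 dB.
So the refrigeration condenser must be reduced from 79.7 to 61.21 dB: IL = 18.49 dB.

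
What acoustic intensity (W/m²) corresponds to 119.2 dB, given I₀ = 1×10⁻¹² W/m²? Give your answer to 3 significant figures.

0.832 W/m²

I/I₀ = 10^(119.2/10) = 8.318e+11, so I = 8.318e+11 × 10⁻¹² W/m².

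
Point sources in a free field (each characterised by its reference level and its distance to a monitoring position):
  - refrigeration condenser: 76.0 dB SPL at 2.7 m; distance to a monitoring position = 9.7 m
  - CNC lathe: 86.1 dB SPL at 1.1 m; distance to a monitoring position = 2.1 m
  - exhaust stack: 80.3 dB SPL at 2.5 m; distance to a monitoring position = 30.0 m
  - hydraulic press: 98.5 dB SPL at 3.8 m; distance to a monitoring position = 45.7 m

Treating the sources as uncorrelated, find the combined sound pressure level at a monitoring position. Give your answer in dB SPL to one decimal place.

First find each source's level at the receiver (point-source: −20·log₁₀(r/r_ref)), then combine on an intensity basis.
refrigeration condenser: 76.0 − 20·log₁₀(9.7/2.7) = 76.0 − 11.11 = 64.89 dB SPL.
CNC lathe: 86.1 − 20·log₁₀(2.1/1.1) = 86.1 − 5.62 = 80.48 dB SPL.
exhaust stack: 80.3 − 20·log₁₀(30.0/2.5) = 80.3 − 21.58 = 58.72 dB SPL.
hydraulic press: 98.5 − 20·log₁₀(45.7/3.8) = 98.5 − 21.60 = 76.90 dB SPL.
Σ 10^(L/10) = 1.646e+08 → L_total = 10·log₁₀(1.646e+08) = 82.16 dB SPL.

82.2 dB SPL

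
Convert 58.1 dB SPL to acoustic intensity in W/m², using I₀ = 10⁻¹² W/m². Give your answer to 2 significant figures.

6.5e-07 W/m²

I = I₀·10^(L/10) = 10⁻¹² × 10^(58.1/10) = 10^(-6.190).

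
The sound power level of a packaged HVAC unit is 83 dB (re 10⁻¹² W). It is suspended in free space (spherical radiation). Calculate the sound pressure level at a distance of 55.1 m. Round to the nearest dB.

The power spreads over a sphere of area 4π·r², so L_p = L_w − 10·log₁₀(4π·r²).
4π·r² = 3.815e+04 m², 10·log₁₀ of that is 45.815 dB.
L_p = 83 − 45.815 = 37.18 dB.

37 dB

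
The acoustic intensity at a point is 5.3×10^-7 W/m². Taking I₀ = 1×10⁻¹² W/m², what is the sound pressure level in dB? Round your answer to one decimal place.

57.2 dB

I/I₀ = 5.3×10^-7/10⁻¹² = 5.3×10^5, and L = 10·log₁₀(I/I₀).
L = 10·(0.7243 + 5) = 57.24 dB.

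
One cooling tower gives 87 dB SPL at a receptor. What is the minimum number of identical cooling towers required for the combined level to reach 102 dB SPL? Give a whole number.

32

N identical sources give L₁ + 10·log₁₀ N, so require 10·log₁₀ N ≥ 102 − 87 = 15.0 dB.
N ≥ 10^(15.0/10) = 31.623, so N = 32.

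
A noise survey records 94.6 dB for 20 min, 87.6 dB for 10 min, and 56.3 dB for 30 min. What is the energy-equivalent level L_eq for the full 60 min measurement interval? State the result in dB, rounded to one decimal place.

90.2 dB

L_eq = 10·log₁₀[(1/T)·Σ tᵢ·10^(Lᵢ/10)] with T = 60 min.
Σ tᵢ·10^(Lᵢ/10) = 20·10^(94.6/10) + 10·10^(87.6/10) + 30·10^(56.3/10) = 6.345e+10.
L_eq = 10·log₁₀(6.345e+10/60) = 90.24 dB.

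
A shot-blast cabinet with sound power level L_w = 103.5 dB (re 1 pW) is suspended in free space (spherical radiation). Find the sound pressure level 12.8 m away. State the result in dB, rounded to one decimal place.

70.4 dB

L_p = L_w − 10·log₁₀(4π·r²) with r = 12.8 m.
4π·r² = 2059 m², 10·log₁₀ of that is 33.136 dB.
L_p = 103.5 − 33.136 = 70.36 dB.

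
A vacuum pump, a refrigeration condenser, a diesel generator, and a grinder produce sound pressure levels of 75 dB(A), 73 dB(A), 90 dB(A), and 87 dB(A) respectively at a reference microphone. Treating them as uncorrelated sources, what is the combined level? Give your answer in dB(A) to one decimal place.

91.9 dB(A)

Incoherent sources combine by intensity addition: L_total = 10·log₁₀(Σ 10^(L_i/10)).
Σ 10^(L/10) = 10^(75/10) + 10^(73/10) + 10^(90/10) + 10^(87/10) = 1.553e+09.
L_total = 10·log₁₀(1.553e+09) = 91.91 dB(A).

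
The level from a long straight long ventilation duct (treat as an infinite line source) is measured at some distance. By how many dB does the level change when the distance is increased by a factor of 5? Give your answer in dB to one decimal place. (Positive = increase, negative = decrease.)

-7.0 dB

Line-source spreading: ΔL = −10·log₁₀(r₂/r₁).
ΔL = −10·log₁₀(5) = -6.99 dB.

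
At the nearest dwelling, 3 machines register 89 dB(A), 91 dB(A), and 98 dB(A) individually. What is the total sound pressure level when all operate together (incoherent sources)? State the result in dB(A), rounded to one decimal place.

For uncorrelated sources the intensities add, so convert each level to linear form, sum, and take 10·log₁₀ of the total.
Σ 10^(L/10) = 10^(89/10) + 10^(91/10) + 10^(98/10) = 8.363e+09.
L_total = 10·log₁₀(8.363e+09) = 99.22 dB(A).

99.2 dB(A)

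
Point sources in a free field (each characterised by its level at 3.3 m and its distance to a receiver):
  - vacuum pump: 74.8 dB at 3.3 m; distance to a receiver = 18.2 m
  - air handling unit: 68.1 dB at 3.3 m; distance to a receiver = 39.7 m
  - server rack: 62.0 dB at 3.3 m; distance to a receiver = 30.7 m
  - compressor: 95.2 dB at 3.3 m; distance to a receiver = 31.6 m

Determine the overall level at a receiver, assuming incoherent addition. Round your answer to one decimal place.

Propagate each source to the receiver with L = L_ref − 20·log₁₀(r/r_ref), then add intensities.
vacuum pump: 74.8 − 20·log₁₀(18.2/3.3) = 74.8 − 14.83 = 59.97 dB.
air handling unit: 68.1 − 20·log₁₀(39.7/3.3) = 68.1 − 21.61 = 46.49 dB.
server rack: 62.0 − 20·log₁₀(30.7/3.3) = 62.0 − 19.37 = 42.63 dB.
compressor: 95.2 − 20·log₁₀(31.6/3.3) = 95.2 − 19.62 = 75.58 dB.
Σ 10^(L/10) = 3.717e+07 → L_total = 10·log₁₀(3.717e+07) = 75.70 dB.

75.7 dB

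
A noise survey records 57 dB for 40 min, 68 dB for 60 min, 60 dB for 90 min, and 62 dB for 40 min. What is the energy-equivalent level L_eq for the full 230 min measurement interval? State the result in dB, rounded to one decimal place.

The energy average is taken in the linear domain: L_eq = 10·log₁₀[(Σ tᵢ·10^(Lᵢ/10))/T], T = 230 min.
Σ tᵢ·10^(Lᵢ/10) = 40·10^(57/10) + 60·10^(68/10) + 90·10^(60/10) + 40·10^(62/10) = 5.520e+08.
L_eq = 10·log₁₀(5.520e+08/230) = 63.80 dB.

63.8 dB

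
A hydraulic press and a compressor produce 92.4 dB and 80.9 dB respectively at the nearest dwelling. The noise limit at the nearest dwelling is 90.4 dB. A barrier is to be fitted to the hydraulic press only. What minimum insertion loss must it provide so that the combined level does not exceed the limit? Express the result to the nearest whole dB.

Fixed contribution from the other source: Σ 10^(L/10) = 10^(80.9/10) = 1.230e+08 (80.90 dB).
The limit corresponds to 10^(90.4/10) = 1.096e+09; subtracting the fixed part leaves 9.735e+08 for the hydraulic press, i.e. 89.88 dB.
Required insertion loss = 92.4 − 89.88 = 2.52 dB.

3 dB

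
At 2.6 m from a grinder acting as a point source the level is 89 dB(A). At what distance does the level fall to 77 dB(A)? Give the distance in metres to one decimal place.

Point-source spreading drops the level by 20·log₁₀(r₂/r₁); inverting, r₂/r₁ = 10^(ΔL/20).
r₂ = 2.6·10^((89−77)/20) = 2.6·10^(12.0/20) = 10.35 m.

10.4 m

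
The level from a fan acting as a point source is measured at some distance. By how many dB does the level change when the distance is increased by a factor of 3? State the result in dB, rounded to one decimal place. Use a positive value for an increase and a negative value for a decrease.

-9.5 dB

With spherical spreading the level changes by −20·log₁₀(r₂/r₁).
ΔL = −20·log₁₀(3) = -9.54 dB.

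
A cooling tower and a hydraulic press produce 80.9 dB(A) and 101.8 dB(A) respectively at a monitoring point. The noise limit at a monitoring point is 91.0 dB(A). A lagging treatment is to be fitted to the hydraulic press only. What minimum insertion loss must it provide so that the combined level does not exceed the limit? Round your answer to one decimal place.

11.2 dB

Fixed contribution from the other source: Σ 10^(L/10) = 10^(80.9/10) = 1.230e+08 (80.90 dB(A)).
The limit corresponds to 10^(91.0/10) = 1.259e+09; subtracting the fixed part leaves 1.136e+09 for the hydraulic press, i.e. 90.55 dB(A).
So the hydraulic press must be reduced from 101.8 to 90.55 dB(A): IL = 11.25 dB.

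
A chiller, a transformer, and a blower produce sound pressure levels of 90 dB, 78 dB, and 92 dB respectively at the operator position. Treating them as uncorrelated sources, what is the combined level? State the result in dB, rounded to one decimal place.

Incoherent sources combine by intensity addition: L_total = 10·log₁₀(Σ 10^(L_i/10)).
Σ 10^(L/10) = 10^(90/10) + 10^(78/10) + 10^(92/10) = 2.648e+09.
L_total = 10·log₁₀(2.648e+09) = 94.23 dB.

94.2 dB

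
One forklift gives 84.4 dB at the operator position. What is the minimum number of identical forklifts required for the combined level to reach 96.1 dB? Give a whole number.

15

N identical sources give L₁ + 10·log₁₀ N, so require 10·log₁₀ N ≥ 96.1 − 84.4 = 11.7 dB.
N ≥ 10^(11.7/10) = 14.791, so N = 15.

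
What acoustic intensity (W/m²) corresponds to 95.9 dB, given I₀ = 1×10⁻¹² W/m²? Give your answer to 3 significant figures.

I/I₀ = 10^(95.9/10) = 3.89e+09, so I = 3.89e+09 × 10⁻¹² W/m².

0.00389 W/m²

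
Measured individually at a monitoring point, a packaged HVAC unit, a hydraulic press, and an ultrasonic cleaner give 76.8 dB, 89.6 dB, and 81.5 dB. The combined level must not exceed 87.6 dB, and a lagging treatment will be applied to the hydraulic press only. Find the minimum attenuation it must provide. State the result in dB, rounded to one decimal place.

3.7 dB

The untreated sources together contribute 10^(76.8/10) + 10^(81.5/10) = 1.891e+08, i.e. 82.77 dB.
To meet 87.6 dB overall, the treated hydraulic press may contribute at most 10^(87.6/10) − 1.891e+08 = 3.863e+08, i.e. 85.87 dB.
Required insertion loss = 89.6 − 85.87 = 3.73 dB.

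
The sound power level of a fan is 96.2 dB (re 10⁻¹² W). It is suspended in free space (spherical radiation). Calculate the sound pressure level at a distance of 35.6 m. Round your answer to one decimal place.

54.2 dB

The power spreads over a sphere of area 4π·r², so L_p = L_w − 10·log₁₀(4π·r²).
4π·r² = 1.593e+04 m², 10·log₁₀ of that is 42.021 dB.
L_p = 96.2 − 42.021 = 54.18 dB.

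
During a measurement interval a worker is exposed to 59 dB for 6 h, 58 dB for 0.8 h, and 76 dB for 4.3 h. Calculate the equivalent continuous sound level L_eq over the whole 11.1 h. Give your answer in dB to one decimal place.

72.0 dB

Weight each interval's intensity by its duration and average over T = 11.1 h:
Σ tᵢ·10^(Lᵢ/10) = 6·10^(59/10) + 0.8·10^(58/10) + 4.3·10^(76/10) = 1.765e+08.
L_eq = 10·log₁₀(1.765e+08/11.1) = 72.01 dB.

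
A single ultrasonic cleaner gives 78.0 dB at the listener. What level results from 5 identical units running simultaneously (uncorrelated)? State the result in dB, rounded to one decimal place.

N identical incoherent sources raise the level by 10·log₁₀ N.
L_total = 78.0 + 10·log₁₀(5) = 78.0 + 6.990 = 84.99 dB.

85.0 dB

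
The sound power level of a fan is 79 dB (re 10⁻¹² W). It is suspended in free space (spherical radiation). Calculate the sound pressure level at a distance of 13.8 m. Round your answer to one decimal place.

45.2 dB

Free-field spherical radiation: L_p = L_w − 10·log₁₀(4π·r²), r = 13.8 m.
4π·r² = 2393 m², 10·log₁₀ of that is 33.790 dB.
L_p = 79 − 33.790 = 45.21 dB.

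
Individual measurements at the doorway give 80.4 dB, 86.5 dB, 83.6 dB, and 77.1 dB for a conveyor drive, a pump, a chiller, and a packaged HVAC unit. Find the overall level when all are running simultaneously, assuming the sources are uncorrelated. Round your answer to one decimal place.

89.2 dB

Incoherent sources combine by intensity addition: L_total = 10·log₁₀(Σ 10^(L_i/10)).
Σ 10^(L/10) = 10^(80.4/10) + 10^(86.5/10) + 10^(83.6/10) + 10^(77.1/10) = 8.367e+08.
L_total = 10·log₁₀(8.367e+08) = 89.23 dB.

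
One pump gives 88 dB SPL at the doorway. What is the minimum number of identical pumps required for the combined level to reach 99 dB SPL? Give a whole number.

N identical sources give L₁ + 10·log₁₀ N, so require 10·log₁₀ N ≥ 99 − 88 = 11.0 dB.
N ≥ 10^(11.0/10) = 12.589, so N = 13.

13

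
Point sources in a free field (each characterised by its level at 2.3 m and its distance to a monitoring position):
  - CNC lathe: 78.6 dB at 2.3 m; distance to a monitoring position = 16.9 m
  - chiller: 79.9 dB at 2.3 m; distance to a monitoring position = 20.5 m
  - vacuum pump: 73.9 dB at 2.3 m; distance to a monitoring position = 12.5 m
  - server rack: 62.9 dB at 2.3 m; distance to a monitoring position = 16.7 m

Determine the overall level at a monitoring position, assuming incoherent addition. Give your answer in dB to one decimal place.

65.4 dB

Propagate each source to the receiver with L = L_ref − 20·log₁₀(r/r_ref), then add intensities.
CNC lathe: 78.6 − 20·log₁₀(16.9/2.3) = 78.6 − 17.32 = 61.28 dB.
chiller: 79.9 − 20·log₁₀(20.5/2.3) = 79.9 − 19.00 = 60.90 dB.
vacuum pump: 73.9 − 20·log₁₀(12.5/2.3) = 73.9 − 14.70 = 59.20 dB.
server rack: 62.9 − 20·log₁₀(16.7/2.3) = 62.9 − 17.22 = 45.68 dB.
Σ 10^(L/10) = 3.440e+06 → L_total = 10·log₁₀(3.440e+06) = 65.37 dB.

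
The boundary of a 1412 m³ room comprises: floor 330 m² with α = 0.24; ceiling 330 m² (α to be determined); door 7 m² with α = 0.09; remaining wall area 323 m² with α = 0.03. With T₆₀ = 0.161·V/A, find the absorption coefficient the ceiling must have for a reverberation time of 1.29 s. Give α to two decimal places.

0.26

From T₆₀ = 0.161·V/A, the target T₆₀ = 1.29 s needs A = 0.161·1412/1.29 = 176.23 m².
Absorption from the other surfaces = 330·0.24 + 7·0.09 + 323·0.03 = 89.52 m², so the ceiling must supply 86.71 m² over 330 m².
α = 86.71/330 = 0.263.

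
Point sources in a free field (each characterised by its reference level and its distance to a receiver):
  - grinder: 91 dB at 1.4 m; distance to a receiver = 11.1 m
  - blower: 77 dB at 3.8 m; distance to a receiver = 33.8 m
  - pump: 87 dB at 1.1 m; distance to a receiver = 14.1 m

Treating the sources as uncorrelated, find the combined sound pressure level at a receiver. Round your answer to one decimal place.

73.7 dB

Propagate each source to the receiver with L = L_ref − 20·log₁₀(r/r_ref), then add intensities.
grinder: 91 − 20·log₁₀(11.1/1.4) = 91 − 17.98 = 73.02 dB.
blower: 77 − 20·log₁₀(33.8/3.8) = 77 − 18.98 = 58.02 dB.
pump: 87 − 20·log₁₀(14.1/1.1) = 87 − 22.16 = 64.84 dB.
Σ 10^(L/10) = 2.371e+07 → L_total = 10·log₁₀(2.371e+07) = 73.75 dB.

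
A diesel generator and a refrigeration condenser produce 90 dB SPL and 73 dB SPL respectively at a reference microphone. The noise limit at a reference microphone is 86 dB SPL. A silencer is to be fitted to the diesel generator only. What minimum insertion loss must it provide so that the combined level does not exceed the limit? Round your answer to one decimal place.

4.2 dB

The untreated sources together contribute 10^(73/10) = 1.995e+07, i.e. 73.00 dB SPL.
The limit corresponds to 10^(86/10) = 3.981e+08; subtracting the fixed part leaves 3.782e+08 for the diesel generator, i.e. 85.78 dB SPL.
So the diesel generator must be reduced from 90 to 85.78 dB SPL: IL = 4.22 dB.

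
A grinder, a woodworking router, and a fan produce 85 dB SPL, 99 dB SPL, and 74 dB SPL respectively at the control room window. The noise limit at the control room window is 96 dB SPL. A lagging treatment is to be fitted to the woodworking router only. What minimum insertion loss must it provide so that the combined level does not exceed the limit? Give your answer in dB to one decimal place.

3.4 dB

The untreated sources together contribute 10^(85/10) + 10^(74/10) = 3.413e+08, i.e. 85.33 dB SPL.
To meet 96 dB SPL overall, the treated woodworking router may contribute at most 10^(96/10) − 3.413e+08 = 3.640e+09, i.e. 95.61 dB SPL.
So the woodworking router must be reduced from 99 to 95.61 dB SPL: IL = 3.39 dB.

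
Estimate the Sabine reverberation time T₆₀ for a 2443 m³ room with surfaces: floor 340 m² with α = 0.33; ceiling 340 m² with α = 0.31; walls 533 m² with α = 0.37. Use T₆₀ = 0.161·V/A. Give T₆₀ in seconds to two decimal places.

A = Σ Sᵢαᵢ = 340·0.33 + 340·0.31 + 533·0.37 = 414.81 m².
T₆₀ = 0.161·V/A = 0.161·2443/414.81 = 0.948 s.

0.95 s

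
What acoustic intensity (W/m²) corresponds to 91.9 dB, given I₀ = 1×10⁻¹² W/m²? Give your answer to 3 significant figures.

0.00155 W/m²

L = 10·log₁₀(I/I₀) ⇒ I = I₀·10^(L/10) = 10⁻¹² × 10^9.19.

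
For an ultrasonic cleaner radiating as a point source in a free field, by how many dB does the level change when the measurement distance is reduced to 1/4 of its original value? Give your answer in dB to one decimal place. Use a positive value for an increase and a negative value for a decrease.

A point source loses 6 dB per doubling of distance; generally ΔL = −20·log₁₀(r₂/r₁).
ΔL = −20·log₁₀(0.25) = +12.04 dB.

+12.0 dB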